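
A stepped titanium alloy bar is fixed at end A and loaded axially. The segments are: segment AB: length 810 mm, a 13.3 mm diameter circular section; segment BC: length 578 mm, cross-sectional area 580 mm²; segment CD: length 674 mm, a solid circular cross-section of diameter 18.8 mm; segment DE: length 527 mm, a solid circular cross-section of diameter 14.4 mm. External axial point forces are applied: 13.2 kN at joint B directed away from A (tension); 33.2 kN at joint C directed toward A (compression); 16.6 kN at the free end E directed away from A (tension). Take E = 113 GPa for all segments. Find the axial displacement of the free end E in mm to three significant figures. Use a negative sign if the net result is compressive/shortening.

0.510 mm

Internal axial forces (sectioning from the free end, tension +): N_DE = 16.6 kN, N_CD = 16.6 kN, N_BC = -16.6 kN, N_AB = -3.4 kN.
A_AB = 138.9 mm².
A_CD = 277.6 mm².
A_DE = 162.9 mm².
δ_AB = -3400·810/(138.9·113000) = -0.1754 mm
δ_BC = -16600·578/(580·113000) = -0.1464 mm
δ_CD = 16600·674/(277.6·113000) = 0.3567 mm
δ_DE = 16600·527/(162.9·113000) = 0.4754 mm
δ = Σδ_i = 0.5102 mm.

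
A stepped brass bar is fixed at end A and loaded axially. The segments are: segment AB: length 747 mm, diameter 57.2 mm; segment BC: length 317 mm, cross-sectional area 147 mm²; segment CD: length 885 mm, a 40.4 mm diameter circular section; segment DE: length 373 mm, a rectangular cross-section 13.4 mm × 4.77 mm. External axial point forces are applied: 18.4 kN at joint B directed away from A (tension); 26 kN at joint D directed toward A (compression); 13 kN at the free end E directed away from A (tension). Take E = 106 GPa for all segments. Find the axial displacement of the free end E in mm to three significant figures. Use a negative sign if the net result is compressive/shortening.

Internal axial forces (sectioning from the free end, tension +): N_DE = 13 kN, N_CD = -13 kN, N_BC = -13 kN, N_AB = 5.4 kN.
A_AB = 2570 mm².
A_CD = 1282 mm².
A_DE = 63.92 mm².
δ_AB = 5400·747/(2570·106000) = 0.01481 mm
δ_BC = -13000·317/(147·106000) = -0.2645 mm
δ_CD = -13000·885/(1282·106000) = -0.08467 mm
δ_DE = 13000·373/(63.92·106000) = 0.7157 mm
δ = Σδ_i = 0.3814 mm.

0.381 mm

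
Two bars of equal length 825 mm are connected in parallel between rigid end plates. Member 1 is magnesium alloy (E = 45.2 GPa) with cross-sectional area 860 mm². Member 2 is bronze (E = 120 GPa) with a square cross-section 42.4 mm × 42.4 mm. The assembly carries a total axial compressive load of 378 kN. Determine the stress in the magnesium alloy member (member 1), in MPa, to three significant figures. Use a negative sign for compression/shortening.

-67.1 MPa

A_2 = 1798 mm².
Equal strain + equilibrium ⇒ each member carries load in proportion to AE: A₁E₁ = 38870000 N, A₂E₂ = 215700000 N, ΣAE = 254600000 N.
σ₁ = P·E₁/ΣAE = -378000·45200/254600000 = -67.11 MPa.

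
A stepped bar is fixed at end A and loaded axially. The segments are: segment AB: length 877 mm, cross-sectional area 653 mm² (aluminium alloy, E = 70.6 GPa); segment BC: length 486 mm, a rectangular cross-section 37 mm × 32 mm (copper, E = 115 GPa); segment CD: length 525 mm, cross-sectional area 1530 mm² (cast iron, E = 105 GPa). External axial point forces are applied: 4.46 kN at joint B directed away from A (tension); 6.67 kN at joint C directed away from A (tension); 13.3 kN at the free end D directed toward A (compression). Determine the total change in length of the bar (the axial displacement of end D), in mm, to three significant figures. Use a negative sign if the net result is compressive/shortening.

-0.108 mm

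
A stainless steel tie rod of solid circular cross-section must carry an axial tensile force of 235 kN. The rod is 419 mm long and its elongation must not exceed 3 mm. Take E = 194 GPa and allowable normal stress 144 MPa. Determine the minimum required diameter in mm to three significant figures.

Required area A ≥ P/σ_allow = 235000/144 = 1632 mm².
For a solid circular section, d ≥ √(4A/π) = 45.58 mm.
Elongation limit: A ≥ PL/(Eδ_allow) = 235000·419/(194000·3) = 169.2 mm² ⇒ d ≥ 14.68 mm.
The stress limit governs.

45.6 mm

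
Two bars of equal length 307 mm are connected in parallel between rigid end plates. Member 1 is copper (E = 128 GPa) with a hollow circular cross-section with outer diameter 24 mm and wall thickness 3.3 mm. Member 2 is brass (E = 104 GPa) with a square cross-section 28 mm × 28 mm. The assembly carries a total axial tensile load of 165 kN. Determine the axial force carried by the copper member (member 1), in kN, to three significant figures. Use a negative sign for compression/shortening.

41.6 kN

A_1 = 214.6 mm².
A_2 = 784 mm².
Equal strain + equilibrium ⇒ each member carries load in proportion to AE: A₁E₁ = 27470000 N, A₂E₂ = 81540000 N, ΣAE = 109000000 N.
F₁ = P·A₁E₁/ΣAE = 165000·27470000/109000000 = 41580 N.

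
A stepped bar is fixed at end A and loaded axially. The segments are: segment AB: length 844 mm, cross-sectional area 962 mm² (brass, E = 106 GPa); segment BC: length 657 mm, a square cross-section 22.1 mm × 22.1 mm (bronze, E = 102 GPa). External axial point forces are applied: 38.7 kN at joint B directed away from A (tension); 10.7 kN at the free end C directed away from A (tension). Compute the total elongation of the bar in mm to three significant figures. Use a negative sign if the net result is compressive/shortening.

0.550 mm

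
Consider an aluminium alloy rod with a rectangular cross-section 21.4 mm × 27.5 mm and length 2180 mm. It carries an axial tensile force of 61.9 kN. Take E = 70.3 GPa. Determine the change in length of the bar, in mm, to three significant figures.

A = 588.5 mm².
δ_mech = NL/(AE) = 61900·2180/(588.5·70300) = 3.262 mm.

3.26 mm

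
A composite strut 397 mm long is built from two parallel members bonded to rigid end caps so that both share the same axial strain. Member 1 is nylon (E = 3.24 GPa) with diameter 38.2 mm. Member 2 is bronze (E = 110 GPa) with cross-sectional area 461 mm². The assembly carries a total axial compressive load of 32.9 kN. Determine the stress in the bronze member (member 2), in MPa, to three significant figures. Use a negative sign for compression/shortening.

A_1 = 1146 mm².
Equal strain + equilibrium ⇒ each member carries load in proportion to AE: A₁E₁ = 3713000 N, A₂E₂ = 50710000 N, ΣAE = 54420000 N.
σ₂ = P·E₂/ΣAE = -32900·110000/54420000 = -66.5 MPa.

-66.5 MPa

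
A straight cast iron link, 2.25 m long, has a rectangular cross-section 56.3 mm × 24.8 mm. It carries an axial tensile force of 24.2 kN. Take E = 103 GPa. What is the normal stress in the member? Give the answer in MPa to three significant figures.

17.3 MPa

A = 1396 mm².
σ = N/A = 24200/1396 = 17.33 MPa.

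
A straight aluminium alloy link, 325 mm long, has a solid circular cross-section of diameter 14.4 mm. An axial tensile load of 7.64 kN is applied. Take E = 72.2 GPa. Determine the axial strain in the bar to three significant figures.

6.50e-04

A = 162.9 mm².
σ = N/A = 46.91 MPa; ε = σ/E = 46.91/72200 = 6.497e-04.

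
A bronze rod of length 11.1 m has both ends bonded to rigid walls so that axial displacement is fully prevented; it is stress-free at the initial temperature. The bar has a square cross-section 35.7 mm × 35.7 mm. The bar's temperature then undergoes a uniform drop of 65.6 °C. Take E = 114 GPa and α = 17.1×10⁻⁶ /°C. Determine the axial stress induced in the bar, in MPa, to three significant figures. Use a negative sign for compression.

Free thermal expansion αLΔT = 17.1e-6 · 11100 · -65.6 = -12.45 mm.
The walls impose strain ε = −(-12.45)/11100 = 1.1218e-03; σ = Eε = 114000 · 1.1218e-03 = 127.9 MPa.

128 MPa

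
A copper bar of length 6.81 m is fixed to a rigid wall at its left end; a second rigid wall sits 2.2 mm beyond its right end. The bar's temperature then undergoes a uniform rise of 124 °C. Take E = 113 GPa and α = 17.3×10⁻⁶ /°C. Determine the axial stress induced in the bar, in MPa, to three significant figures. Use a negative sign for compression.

Free thermal expansion αLΔT = 17.3e-6 · 6810 · 124 = 14.61 mm.
The walls engage after the gap closes; constrained expansion = 14.61 − 2.2 = 12.41 mm.
The walls impose strain ε = −(12.41)/6810 = -1.8221e-03; σ = Eε = 113000 · -1.8221e-03 = -205.9 MPa.

-206 MPa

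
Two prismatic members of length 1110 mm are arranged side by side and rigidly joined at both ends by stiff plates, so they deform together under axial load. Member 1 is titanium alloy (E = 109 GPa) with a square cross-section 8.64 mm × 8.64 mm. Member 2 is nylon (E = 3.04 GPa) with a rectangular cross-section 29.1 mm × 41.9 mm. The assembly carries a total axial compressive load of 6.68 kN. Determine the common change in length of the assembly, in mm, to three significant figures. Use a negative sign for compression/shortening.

A_1 = 74.65 mm².
A_2 = 1219 mm².
Equal strain + equilibrium ⇒ each member carries load in proportion to AE: A₁E₁ = 8137000 N, A₂E₂ = 3707000 N, ΣAE = 11840000 N.
δ = PL/ΣAE = -6680·1110/11840000 = -0.6261 mm.

-0.626 mm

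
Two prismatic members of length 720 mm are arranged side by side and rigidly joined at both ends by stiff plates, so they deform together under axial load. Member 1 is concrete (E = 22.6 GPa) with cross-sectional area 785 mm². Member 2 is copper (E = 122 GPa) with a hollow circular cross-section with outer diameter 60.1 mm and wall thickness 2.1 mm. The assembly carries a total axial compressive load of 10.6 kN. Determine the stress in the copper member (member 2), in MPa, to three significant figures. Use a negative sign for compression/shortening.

A_2 = 382.6 mm².
Equal strain + equilibrium ⇒ each member carries load in proportion to AE: A₁E₁ = 17740000 N, A₂E₂ = 46680000 N, ΣAE = 64420000 N.
σ₂ = P·E₂/ΣAE = -10600·122000/64420000 = -20.07 MPa.

-20.1 MPa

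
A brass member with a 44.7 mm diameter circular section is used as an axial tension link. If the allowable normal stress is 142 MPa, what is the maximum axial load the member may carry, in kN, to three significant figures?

223 kN

A = 1569 mm².
P_max = σ_allow · A = 142 · 1569 = 222800 N = 222.8 kN.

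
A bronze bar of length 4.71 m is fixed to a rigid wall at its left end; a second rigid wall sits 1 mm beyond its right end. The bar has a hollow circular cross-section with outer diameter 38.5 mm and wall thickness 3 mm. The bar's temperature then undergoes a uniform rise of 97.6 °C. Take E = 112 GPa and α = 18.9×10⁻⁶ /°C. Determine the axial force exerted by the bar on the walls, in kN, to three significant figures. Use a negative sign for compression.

-61.2 kN

Free thermal expansion αLΔT = 18.9e-6 · 4710 · 97.6 = 8.688 mm.
The walls engage after the gap closes; constrained expansion = 8.688 − 1 = 7.688 mm.
The walls impose strain ε = −(7.688)/4710 = -1.6323e-03; σ = Eε = 112000 · -1.6323e-03 = -182.8 MPa.
Wall reaction R = σ·A = -182.8·334.6 = -61170 N = -61.17 kN.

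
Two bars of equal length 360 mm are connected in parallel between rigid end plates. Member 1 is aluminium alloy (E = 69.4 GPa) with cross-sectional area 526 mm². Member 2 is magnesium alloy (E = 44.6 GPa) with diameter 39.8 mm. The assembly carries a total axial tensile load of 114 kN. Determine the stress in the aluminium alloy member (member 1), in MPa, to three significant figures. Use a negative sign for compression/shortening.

86.0 MPa

A_2 = 1244 mm².
Equal strain + equilibrium ⇒ each member carries load in proportion to AE: A₁E₁ = 36500000 N, A₂E₂ = 55490000 N, ΣAE = 91990000 N.
σ₁ = P·E₁/ΣAE = 114000·69400/91990000 = 86 MPa.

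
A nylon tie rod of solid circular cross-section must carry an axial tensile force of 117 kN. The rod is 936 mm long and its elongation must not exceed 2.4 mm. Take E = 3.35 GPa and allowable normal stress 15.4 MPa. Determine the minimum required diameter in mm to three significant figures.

132 mm

Required area A ≥ P/σ_allow = 117000/15.4 = 7597 mm².
For a solid circular section, d ≥ √(4A/π) = 98.35 mm.
Elongation limit: A ≥ PL/(Eδ_allow) = 117000·936/(3350·2.4) = 13620 mm² ⇒ d ≥ 131.7 mm.
The elongation limit governs.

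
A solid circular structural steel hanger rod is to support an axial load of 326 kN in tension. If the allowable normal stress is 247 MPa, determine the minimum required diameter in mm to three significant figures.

41.0 mm

Required area A ≥ P/σ_allow = 326000/247 = 1320 mm².
For a solid circular section, d ≥ √(4A/π) = 40.99 mm.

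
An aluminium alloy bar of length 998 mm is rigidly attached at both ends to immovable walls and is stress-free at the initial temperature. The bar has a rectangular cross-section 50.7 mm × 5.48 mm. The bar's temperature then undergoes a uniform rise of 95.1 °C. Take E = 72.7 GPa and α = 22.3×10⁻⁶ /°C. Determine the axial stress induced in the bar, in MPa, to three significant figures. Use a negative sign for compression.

-154 MPa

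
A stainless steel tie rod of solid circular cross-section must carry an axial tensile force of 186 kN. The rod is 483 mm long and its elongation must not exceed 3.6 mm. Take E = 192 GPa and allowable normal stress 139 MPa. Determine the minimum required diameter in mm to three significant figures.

Required area A ≥ P/σ_allow = 186000/139 = 1338 mm².
For a solid circular section, d ≥ √(4A/π) = 41.28 mm.
Elongation limit: A ≥ PL/(Eδ_allow) = 186000·483/(192000·3.6) = 130 mm² ⇒ d ≥ 12.86 mm.
The stress limit governs.

41.3 mm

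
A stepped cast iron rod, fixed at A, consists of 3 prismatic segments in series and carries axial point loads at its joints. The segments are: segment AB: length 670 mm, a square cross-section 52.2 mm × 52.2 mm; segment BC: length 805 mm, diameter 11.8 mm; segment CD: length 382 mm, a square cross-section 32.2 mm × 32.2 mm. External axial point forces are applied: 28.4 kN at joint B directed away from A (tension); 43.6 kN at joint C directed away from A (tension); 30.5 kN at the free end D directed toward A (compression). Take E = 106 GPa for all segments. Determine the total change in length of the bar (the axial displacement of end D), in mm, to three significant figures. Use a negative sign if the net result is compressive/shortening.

0.900 mm

Internal axial forces (sectioning from the free end, tension +): N_CD = -30.5 kN, N_BC = 13.1 kN, N_AB = 41.5 kN.
A_AB = 2725 mm².
A_BC = 109.4 mm².
A_CD = 1037 mm².
δ_AB = 41500·670/(2725·106000) = 0.09627 mm
δ_BC = 13100·805/(109.4·106000) = 0.9097 mm
δ_CD = -30500·382/(1037·106000) = -0.106 mm
δ = Σδ_i = 0.9 mm.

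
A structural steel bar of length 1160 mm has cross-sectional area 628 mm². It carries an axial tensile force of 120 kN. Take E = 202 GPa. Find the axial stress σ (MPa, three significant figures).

σ = N/A = 120000/628 = 191.1 MPa.

191 MPa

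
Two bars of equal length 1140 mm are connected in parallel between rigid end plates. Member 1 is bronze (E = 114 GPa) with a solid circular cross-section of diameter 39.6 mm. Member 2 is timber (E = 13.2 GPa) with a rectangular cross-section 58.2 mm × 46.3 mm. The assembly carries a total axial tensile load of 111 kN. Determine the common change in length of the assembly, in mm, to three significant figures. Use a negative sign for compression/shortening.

A_1 = 1232 mm².
A_2 = 2695 mm².
Equal strain + equilibrium ⇒ each member carries load in proportion to AE: A₁E₁ = 140400000 N, A₂E₂ = 35570000 N, ΣAE = 176000000 N.
δ = PL/ΣAE = 111000·1140/176000000 = 0.7191 mm.

0.719 mm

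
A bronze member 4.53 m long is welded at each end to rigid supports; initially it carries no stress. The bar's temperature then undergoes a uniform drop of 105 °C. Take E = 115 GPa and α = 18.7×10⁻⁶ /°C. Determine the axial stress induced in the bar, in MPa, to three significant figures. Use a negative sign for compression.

226 MPa

Free thermal expansion αLΔT = 18.7e-6 · 4530 · -105 = -8.895 mm.
The walls impose strain ε = −(-8.895)/4530 = 1.9635e-03; σ = Eε = 115000 · 1.9635e-03 = 225.8 MPa.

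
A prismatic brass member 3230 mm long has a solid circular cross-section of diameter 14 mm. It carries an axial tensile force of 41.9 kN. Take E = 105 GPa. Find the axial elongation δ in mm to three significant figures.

A = 153.9 mm².
δ_mech = NL/(AE) = 41900·3230/(153.9·105000) = 8.373 mm.

8.37 mm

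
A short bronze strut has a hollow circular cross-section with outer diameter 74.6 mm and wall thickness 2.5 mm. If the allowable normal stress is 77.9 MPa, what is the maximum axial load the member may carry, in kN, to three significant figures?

44.1 kN

A = 566.3 mm².
P_max = σ_allow · A = 77.9 · 566.3 = 44110 N = 44.11 kN.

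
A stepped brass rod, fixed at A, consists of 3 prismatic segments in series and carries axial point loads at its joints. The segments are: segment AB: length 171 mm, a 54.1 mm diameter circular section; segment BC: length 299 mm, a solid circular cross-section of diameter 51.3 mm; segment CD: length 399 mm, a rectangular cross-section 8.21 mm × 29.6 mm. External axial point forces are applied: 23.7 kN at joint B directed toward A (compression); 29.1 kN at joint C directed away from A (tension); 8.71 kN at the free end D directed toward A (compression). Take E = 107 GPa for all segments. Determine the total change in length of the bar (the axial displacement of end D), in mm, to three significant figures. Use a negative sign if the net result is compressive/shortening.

-0.108 mm

Internal axial forces (sectioning from the free end, tension +): N_CD = -8.71 kN, N_BC = 20.39 kN, N_AB = -3.31 kN.
A_AB = 2299 mm².
A_BC = 2067 mm².
A_CD = 243 mm².
δ_AB = -3310·171/(2299·107000) = -0.002301 mm
δ_BC = 20390·299/(2067·107000) = 0.02757 mm
δ_CD = -8710·399/(243·107000) = -0.1337 mm
δ = Σδ_i = -0.1084 mm.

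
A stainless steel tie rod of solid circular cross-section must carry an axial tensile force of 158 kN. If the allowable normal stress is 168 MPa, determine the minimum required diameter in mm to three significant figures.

34.6 mm

Required area A ≥ P/σ_allow = 158000/168 = 940.5 mm².
For a solid circular section, d ≥ √(4A/π) = 34.6 mm.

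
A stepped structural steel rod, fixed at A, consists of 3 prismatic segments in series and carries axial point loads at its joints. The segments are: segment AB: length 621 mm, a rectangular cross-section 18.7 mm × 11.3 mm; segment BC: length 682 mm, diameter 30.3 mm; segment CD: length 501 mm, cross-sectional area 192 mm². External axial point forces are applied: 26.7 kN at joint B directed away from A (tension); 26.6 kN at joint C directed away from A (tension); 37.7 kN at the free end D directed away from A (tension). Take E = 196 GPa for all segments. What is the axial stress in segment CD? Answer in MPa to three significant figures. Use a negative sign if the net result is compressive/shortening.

Internal axial forces (sectioning from the free end, tension +): N_CD = 37.7 kN, N_BC = 64.3 kN, N_AB = 91 kN.
σ_CD = N_CD/A_CD = 37700/192 = 196.4 MPa.

196 MPa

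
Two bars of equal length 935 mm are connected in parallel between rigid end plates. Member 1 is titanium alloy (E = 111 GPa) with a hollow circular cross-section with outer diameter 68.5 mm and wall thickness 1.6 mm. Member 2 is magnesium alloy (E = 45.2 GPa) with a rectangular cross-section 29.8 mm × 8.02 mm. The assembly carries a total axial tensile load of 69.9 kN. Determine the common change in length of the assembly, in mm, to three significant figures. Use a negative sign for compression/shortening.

A_1 = 336.3 mm².
A_2 = 239 mm².
Equal strain + equilibrium ⇒ each member carries load in proportion to AE: A₁E₁ = 37330000 N, A₂E₂ = 10800000 N, ΣAE = 48130000 N.
δ = PL/ΣAE = 69900·935/48130000 = 1.358 mm.

1.36 mm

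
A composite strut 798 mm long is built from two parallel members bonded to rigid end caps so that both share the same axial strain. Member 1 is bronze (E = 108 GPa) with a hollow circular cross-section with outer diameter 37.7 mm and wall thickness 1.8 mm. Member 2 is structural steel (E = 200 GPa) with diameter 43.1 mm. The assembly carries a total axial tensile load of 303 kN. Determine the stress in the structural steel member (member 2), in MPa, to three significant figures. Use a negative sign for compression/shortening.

A_1 = 203 mm².
A_2 = 1459 mm².
Equal strain + equilibrium ⇒ each member carries load in proportion to AE: A₁E₁ = 21930000 N, A₂E₂ = 291800000 N, ΣAE = 313700000 N.
σ₂ = P·E₂/ΣAE = 303000·200000/313700000 = 193.2 MPa.

193 MPa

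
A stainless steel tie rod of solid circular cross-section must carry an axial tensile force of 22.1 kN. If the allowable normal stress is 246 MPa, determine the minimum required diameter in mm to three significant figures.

10.7 mm

Required area A ≥ P/σ_allow = 22100/246 = 89.84 mm².
For a solid circular section, d ≥ √(4A/π) = 10.7 mm.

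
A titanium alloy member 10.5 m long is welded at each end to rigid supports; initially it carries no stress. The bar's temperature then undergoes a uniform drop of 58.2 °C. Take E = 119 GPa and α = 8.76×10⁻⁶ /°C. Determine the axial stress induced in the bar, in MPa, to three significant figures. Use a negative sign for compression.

60.7 MPa

Free thermal expansion αLΔT = 8.76e-6 · 10500 · -58.2 = -5.353 mm.
The walls impose strain ε = −(-5.353)/10500 = 5.0983e-04; σ = Eε = 119000 · 5.0983e-04 = 60.67 MPa.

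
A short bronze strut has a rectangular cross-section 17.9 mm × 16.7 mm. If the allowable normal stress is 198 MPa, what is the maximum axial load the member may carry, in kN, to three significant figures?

A = 298.9 mm².
P_max = σ_allow · A = 198 · 298.9 = 59190 N = 59.19 kN.

59.2 kN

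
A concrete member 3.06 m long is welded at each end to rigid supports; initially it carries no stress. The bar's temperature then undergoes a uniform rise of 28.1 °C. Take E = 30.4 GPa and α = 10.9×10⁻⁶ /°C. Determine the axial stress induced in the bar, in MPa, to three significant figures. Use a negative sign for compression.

-9.31 MPa

Free thermal expansion αLΔT = 10.9e-6 · 3060 · 28.1 = 0.9372 mm.
The walls impose strain ε = −(0.9372)/3060 = -3.0629e-04; σ = Eε = 30400 · -3.0629e-04 = -9.311 MPa.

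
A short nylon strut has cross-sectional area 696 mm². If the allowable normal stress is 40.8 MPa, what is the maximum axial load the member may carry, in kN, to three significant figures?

28.4 kN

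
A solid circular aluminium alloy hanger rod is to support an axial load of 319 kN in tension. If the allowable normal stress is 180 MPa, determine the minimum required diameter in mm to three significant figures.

Required area A ≥ P/σ_allow = 319000/180 = 1772 mm².
For a solid circular section, d ≥ √(4A/π) = 47.5 mm.

47.5 mm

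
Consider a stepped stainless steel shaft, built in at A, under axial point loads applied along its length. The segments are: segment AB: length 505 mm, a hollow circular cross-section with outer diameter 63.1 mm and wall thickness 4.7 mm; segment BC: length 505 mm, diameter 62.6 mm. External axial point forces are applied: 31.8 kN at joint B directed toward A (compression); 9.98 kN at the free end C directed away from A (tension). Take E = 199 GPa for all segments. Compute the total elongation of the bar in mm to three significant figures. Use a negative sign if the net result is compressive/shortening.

Internal axial forces (sectioning from the free end, tension +): N_BC = 9.98 kN, N_AB = -21.82 kN.
A_AB = 862.3 mm².
A_BC = 3078 mm².
δ_AB = -21820·505/(862.3·199000) = -0.06421 mm
δ_BC = 9980·505/(3078·199000) = 0.008229 mm
δ = Σδ_i = -0.05599 mm.

-0.0560 mm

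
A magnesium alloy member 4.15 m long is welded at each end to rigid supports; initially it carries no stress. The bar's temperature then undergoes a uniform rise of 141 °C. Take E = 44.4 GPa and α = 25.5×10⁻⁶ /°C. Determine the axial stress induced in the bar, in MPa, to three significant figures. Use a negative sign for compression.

Free thermal expansion αLΔT = 25.5e-6 · 4150 · 141 = 14.92 mm.
The walls impose strain ε = −(14.92)/4150 = -3.5955e-03; σ = Eε = 44400 · -3.5955e-03 = -159.6 MPa.

-160 MPa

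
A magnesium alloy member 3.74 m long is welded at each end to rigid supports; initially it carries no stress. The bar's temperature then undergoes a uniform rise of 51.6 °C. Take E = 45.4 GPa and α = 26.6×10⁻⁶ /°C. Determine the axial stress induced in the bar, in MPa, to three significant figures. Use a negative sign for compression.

Free thermal expansion αLΔT = 26.6e-6 · 3740 · 51.6 = 5.133 mm.
The walls impose strain ε = −(5.133)/3740 = -1.3726e-03; σ = Eε = 45400 · -1.3726e-03 = -62.31 MPa.

-62.3 MPa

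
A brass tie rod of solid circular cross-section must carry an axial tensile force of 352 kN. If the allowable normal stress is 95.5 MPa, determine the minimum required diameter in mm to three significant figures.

68.5 mm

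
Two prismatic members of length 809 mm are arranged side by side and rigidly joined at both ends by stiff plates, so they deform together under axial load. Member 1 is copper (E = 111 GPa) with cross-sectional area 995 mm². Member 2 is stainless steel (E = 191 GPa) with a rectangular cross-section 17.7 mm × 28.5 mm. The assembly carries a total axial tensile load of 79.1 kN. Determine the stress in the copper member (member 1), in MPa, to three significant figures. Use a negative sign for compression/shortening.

A_2 = 504.4 mm².
Equal strain + equilibrium ⇒ each member carries load in proportion to AE: A₁E₁ = 110400000 N, A₂E₂ = 96350000 N, ΣAE = 206800000 N.
σ₁ = P·E₁/ΣAE = 79100·111000/206800000 = 42.46 MPa.

42.5 MPa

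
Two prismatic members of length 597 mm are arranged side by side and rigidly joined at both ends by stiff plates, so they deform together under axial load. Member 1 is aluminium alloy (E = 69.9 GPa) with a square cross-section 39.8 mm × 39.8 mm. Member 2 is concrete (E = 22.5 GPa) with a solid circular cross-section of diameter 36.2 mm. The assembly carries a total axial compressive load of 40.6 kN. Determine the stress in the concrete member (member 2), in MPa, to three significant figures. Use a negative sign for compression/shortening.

A_1 = 1584 mm².
A_2 = 1029 mm².
Equal strain + equilibrium ⇒ each member carries load in proportion to AE: A₁E₁ = 110700000 N, A₂E₂ = 23160000 N, ΣAE = 133900000 N.
σ₂ = P·E₂/ΣAE = -40600·22500/133900000 = -6.823 MPa.

-6.82 MPa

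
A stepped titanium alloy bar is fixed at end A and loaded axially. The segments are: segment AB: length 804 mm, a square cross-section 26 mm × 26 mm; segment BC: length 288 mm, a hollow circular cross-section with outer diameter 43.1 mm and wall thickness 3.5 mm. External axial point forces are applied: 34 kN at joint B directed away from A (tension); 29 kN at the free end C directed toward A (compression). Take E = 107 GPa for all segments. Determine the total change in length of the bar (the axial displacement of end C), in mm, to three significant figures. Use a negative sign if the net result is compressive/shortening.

Internal axial forces (sectioning from the free end, tension +): N_BC = -29 kN, N_AB = 5 kN.
A_AB = 676 mm².
A_BC = 435.4 mm².
δ_AB = 5000·804/(676·107000) = 0.05558 mm
δ_BC = -29000·288/(435.4·107000) = -0.1793 mm
δ = Σδ_i = -0.1237 mm.

-0.124 mm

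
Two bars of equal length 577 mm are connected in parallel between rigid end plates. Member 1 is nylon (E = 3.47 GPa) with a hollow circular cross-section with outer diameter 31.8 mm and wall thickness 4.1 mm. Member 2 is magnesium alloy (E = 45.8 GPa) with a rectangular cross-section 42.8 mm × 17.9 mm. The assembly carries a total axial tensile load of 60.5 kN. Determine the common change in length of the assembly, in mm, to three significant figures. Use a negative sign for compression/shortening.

0.961 mm

A_1 = 356.8 mm².
A_2 = 766.1 mm².
Equal strain + equilibrium ⇒ each member carries load in proportion to AE: A₁E₁ = 1238000 N, A₂E₂ = 35090000 N, ΣAE = 36330000 N.
δ = PL/ΣAE = 60500·577/36330000 = 0.961 mm.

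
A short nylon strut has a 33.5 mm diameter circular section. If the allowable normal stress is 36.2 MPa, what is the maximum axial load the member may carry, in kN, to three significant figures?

31.9 kN

A = 881.4 mm².
P_max = σ_allow · A = 36.2 · 881.4 = 31910 N = 31.91 kN.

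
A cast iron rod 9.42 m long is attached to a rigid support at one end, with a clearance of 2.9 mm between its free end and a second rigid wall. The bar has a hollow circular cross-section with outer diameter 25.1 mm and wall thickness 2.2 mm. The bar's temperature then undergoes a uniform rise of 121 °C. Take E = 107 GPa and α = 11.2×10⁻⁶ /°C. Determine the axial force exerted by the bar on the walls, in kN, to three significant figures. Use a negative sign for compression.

Free thermal expansion αLΔT = 11.2e-6 · 9420 · 121 = 12.77 mm.
The walls engage after the gap closes; constrained expansion = 12.77 − 2.9 = 9.866 mm.
The walls impose strain ε = −(9.866)/9420 = -1.0473e-03; σ = Eε = 107000 · -1.0473e-03 = -112.1 MPa.
Wall reaction R = σ·A = -112.1·158.3 = -17740 N = -17.74 kN.

-17.7 kN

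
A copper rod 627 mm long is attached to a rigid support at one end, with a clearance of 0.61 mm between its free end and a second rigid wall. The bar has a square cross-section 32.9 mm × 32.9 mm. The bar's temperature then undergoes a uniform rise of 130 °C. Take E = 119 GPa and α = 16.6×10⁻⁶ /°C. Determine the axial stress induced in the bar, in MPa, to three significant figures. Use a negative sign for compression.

Free thermal expansion αLΔT = 16.6e-6 · 627 · 130 = 1.353 mm.
The walls engage after the gap closes; constrained expansion = 1.353 − 0.61 = 0.7431 mm.
The walls impose strain ε = −(0.7431)/627 = -1.1851e-03; σ = Eε = 119000 · -1.1851e-03 = -141 MPa.

-141 MPa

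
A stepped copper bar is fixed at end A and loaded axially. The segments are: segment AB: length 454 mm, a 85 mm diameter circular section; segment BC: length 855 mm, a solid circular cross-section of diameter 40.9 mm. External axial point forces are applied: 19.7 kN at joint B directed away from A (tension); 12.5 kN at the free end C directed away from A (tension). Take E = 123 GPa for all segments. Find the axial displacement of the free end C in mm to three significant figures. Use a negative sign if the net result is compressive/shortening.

0.0871 mm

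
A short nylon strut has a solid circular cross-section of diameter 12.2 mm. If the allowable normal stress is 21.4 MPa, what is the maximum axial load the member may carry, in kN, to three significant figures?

2.50 kN

A = 116.9 mm².
P_max = σ_allow · A = 21.4 · 116.9 = 2502 N = 2.502 kN.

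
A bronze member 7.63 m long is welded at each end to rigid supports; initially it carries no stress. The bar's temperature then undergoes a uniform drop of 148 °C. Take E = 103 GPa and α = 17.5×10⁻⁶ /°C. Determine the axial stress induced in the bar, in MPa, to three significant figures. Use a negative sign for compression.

Free thermal expansion αLΔT = 17.5e-6 · 7630 · -148 = -19.76 mm.
The walls impose strain ε = −(-19.76)/7630 = 2.5900e-03; σ = Eε = 103000 · 2.5900e-03 = 266.8 MPa.

267 MPa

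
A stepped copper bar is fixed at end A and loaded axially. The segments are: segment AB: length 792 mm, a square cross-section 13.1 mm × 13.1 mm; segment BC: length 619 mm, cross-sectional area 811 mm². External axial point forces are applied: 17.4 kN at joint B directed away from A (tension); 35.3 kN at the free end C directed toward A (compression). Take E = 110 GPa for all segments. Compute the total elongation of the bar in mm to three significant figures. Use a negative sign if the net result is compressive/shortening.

Internal axial forces (sectioning from the free end, tension +): N_BC = -35.3 kN, N_AB = -17.9 kN.
A_AB = 171.6 mm².
δ_AB = -17900·792/(171.6·110000) = -0.751 mm
δ_BC = -35300·619/(811·110000) = -0.2449 mm
δ = Σδ_i = -0.9959 mm.

-0.996 mm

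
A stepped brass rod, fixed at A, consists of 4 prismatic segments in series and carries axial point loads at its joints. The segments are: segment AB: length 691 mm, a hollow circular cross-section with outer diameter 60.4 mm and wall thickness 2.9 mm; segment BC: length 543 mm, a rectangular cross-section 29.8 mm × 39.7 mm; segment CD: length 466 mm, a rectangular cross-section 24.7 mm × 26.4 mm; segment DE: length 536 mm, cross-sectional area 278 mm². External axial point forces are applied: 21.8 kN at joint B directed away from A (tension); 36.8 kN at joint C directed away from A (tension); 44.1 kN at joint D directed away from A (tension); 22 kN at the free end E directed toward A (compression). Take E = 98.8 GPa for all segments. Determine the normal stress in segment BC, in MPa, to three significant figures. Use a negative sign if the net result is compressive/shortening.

Internal axial forces (sectioning from the free end, tension +): N_DE = -22 kN, N_CD = 22.1 kN, N_BC = 58.9 kN, N_AB = 80.7 kN.
A_BC = 1183 mm².
σ_BC = N_BC/A_BC = 58900/1183 = 49.79 MPa.

49.8 MPa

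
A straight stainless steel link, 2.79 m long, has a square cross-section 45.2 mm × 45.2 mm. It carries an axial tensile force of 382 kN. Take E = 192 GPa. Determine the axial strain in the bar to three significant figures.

9.74e-04

A = 2043 mm².
σ = N/A = 187 MPa; ε = σ/E = 187/192000 = 9.738e-04.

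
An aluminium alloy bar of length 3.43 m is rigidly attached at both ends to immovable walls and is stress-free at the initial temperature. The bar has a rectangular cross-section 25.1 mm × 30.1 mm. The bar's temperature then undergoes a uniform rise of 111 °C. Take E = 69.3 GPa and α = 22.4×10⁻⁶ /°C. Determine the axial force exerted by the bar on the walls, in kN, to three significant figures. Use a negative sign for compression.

Free thermal expansion αLΔT = 22.4e-6 · 3430 · 111 = 8.528 mm.
The walls impose strain ε = −(8.528)/3430 = -2.4864e-03; σ = Eε = 69300 · -2.4864e-03 = -172.3 MPa.
Wall reaction R = σ·A = -172.3·755.5 = -130200 N = -130.2 kN.

-130 kN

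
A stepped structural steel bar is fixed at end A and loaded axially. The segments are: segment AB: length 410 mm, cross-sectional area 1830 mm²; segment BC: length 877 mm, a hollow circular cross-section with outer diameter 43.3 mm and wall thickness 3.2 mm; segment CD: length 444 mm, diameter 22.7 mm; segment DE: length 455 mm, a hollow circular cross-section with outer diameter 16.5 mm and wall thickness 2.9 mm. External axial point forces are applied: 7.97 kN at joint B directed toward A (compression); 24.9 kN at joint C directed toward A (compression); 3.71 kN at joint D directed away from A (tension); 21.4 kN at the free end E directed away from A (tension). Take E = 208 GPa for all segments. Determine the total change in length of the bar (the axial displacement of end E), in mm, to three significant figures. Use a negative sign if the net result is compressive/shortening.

0.504 mm

Internal axial forces (sectioning from the free end, tension +): N_DE = 21.4 kN, N_CD = 25.11 kN, N_BC = 0.21 kN, N_AB = -7.76 kN.
A_BC = 403.1 mm².
A_CD = 404.7 mm².
A_DE = 123.9 mm².
δ_AB = -7760·410/(1830·208000) = -0.008359 mm
δ_BC = 210·877/(403.1·208000) = 0.002196 mm
δ_CD = 25110·444/(404.7·208000) = 0.1324 mm
δ_DE = 21400·455/(123.9·208000) = 0.3778 mm
δ = Σδ_i = 0.5041 mm.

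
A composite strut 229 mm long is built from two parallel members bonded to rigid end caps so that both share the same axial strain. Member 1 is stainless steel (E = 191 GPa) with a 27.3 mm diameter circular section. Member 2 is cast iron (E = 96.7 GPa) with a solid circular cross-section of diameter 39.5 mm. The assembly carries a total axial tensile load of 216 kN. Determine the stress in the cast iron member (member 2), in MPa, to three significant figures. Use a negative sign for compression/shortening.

90.7 MPa

A_1 = 585.3 mm².
A_2 = 1225 mm².
Equal strain + equilibrium ⇒ each member carries load in proportion to AE: A₁E₁ = 111800000 N, A₂E₂ = 118500000 N, ΣAE = 230300000 N.
σ₂ = P·E₂/ΣAE = 216000·96700/230300000 = 90.7 MPa.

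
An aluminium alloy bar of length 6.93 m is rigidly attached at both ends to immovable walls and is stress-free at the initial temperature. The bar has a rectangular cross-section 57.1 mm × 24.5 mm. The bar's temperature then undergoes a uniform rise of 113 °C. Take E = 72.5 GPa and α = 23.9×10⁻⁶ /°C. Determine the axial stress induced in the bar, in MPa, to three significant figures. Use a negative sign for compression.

Free thermal expansion αLΔT = 23.9e-6 · 6930 · 113 = 18.72 mm.
The walls impose strain ε = −(18.72)/6930 = -2.7007e-03; σ = Eε = 72500 · -2.7007e-03 = -195.8 MPa.

-196 MPa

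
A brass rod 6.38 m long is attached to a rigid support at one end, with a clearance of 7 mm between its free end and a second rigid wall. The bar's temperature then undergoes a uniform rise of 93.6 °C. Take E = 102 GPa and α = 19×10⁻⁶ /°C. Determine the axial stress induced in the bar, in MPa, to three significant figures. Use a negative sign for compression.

Free thermal expansion αLΔT = 19e-6 · 6380 · 93.6 = 11.35 mm.
The walls engage after the gap closes; constrained expansion = 11.35 − 7 = 4.346 mm.
The walls impose strain ε = −(4.346)/6380 = -6.8122e-04; σ = Eε = 102000 · -6.8122e-04 = -69.48 MPa.

-69.5 MPa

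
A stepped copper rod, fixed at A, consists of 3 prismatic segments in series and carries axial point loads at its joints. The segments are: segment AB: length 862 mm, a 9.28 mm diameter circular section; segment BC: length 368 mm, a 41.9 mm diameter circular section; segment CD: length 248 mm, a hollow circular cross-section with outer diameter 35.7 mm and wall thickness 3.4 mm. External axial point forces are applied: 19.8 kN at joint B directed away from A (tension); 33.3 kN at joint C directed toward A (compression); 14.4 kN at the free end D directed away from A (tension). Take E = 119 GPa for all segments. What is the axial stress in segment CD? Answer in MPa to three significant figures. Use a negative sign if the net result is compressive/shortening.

41.7 MPa

Internal axial forces (sectioning from the free end, tension +): N_CD = 14.4 kN, N_BC = -18.9 kN, N_AB = 0.9 kN.
A_CD = 345 mm².
σ_CD = N_CD/A_CD = 14400/345 = 41.74 MPa.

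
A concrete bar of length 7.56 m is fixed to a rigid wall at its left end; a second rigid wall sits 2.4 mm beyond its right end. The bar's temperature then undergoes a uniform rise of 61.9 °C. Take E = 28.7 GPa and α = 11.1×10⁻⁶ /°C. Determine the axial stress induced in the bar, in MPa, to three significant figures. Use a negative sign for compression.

-10.6 MPa

Free thermal expansion αLΔT = 11.1e-6 · 7560 · 61.9 = 5.194 mm.
The walls engage after the gap closes; constrained expansion = 5.194 − 2.4 = 2.794 mm.
The walls impose strain ε = −(2.794)/7560 = -3.6963e-04; σ = Eε = 28700 · -3.6963e-04 = -10.61 MPa.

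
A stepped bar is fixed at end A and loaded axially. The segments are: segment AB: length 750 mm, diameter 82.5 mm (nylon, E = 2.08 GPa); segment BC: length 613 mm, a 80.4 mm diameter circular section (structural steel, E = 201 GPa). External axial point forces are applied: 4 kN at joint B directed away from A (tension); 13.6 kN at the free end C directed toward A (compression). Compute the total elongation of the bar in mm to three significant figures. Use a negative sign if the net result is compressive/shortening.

-0.656 mm

Internal axial forces (sectioning from the free end, tension +): N_BC = -13.6 kN, N_AB = -9.6 kN.
A_AB = 5346 mm².
A_BC = 5077 mm².
δ_AB = -9600·750/(5346·2080) = -0.6475 mm
δ_BC = -13600·613/(5077·201000) = -0.00817 mm
δ = Σδ_i = -0.6557 mm.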